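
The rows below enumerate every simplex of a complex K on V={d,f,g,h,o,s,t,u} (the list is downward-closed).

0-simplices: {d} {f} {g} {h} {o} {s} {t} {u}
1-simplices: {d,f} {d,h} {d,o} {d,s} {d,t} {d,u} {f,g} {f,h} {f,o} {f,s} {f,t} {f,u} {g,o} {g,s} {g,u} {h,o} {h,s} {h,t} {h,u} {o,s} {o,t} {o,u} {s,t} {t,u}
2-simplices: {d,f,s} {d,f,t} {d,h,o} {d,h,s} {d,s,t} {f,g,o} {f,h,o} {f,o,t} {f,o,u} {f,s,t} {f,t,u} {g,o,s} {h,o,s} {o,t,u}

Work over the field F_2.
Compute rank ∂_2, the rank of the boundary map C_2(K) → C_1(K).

n_0=8 n_1=24 n_2=14  [Z2]
∂1: piv[df,dh,do,ds,dt,du,fg] rk=7  ker:fh,fo,fs,ft,fu,go,gs,gu,ho,hs,ht,hu,os,ot,ou,st,tu
∂2: piv[dfs,dft,dho,dhs,dst,fgo,fho,fot,fou,ftu,gos,hos] rk=12  ker:fst,otu
rk∂_2=12

rank∂_2=12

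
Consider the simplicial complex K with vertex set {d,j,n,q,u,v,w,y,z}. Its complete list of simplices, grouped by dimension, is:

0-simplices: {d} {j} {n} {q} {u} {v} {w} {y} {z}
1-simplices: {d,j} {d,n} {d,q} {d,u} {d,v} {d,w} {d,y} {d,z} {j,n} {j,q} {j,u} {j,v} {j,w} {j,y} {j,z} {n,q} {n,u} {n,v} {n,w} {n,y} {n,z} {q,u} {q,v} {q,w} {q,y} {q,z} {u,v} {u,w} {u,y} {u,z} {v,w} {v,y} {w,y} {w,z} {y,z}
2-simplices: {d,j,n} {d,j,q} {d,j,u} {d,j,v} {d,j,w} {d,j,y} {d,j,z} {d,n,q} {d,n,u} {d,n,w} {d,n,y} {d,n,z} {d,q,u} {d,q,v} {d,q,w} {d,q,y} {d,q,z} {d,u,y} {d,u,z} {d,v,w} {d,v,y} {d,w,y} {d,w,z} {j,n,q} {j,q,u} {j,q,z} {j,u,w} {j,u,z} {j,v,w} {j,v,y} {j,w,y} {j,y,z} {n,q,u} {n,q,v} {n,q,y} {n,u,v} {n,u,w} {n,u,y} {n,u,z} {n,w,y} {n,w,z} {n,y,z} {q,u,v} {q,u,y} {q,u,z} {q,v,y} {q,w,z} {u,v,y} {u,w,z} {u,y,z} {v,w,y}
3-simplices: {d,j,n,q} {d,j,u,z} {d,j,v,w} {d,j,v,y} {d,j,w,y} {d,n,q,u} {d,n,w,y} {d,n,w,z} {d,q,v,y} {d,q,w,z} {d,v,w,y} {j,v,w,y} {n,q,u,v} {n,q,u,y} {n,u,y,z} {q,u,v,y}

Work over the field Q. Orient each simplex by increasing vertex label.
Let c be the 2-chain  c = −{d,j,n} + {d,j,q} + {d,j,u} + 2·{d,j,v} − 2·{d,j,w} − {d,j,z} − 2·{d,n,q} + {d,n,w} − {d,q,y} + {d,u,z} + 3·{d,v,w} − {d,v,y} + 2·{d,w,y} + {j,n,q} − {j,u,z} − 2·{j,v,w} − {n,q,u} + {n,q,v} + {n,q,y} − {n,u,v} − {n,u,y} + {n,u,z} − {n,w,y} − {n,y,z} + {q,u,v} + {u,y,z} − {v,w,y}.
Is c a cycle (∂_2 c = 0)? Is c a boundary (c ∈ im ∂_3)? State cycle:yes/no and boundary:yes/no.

cycle:yes boundary:no

n_0=9 n_1=35 n_2=51 n_3=16  [Q]
∂1: piv[dj,dn,dq,du,dv,dw,dy,dz] rk=8  ker:jn,jq,ju,jv,jw,jy,jz,nq,nu,nv,nw,ny,nz,qu,qv,qw,qy,qz,uv,uw,uy,uz,vw,vy,wy,wz,yz
∂2: piv[djn,djq,dju,djv,djw,djy,djz,dnq,dnu,dnw,dny,dnz,dqu,dqv,dqw,dqy,dqz,duy,duz,dvw,dvy,dwy,dwz,juw,jyz,nqv,nuv] rk=27  ker:jnq,jqu,jqz,juz,jvw,jvy,jwy,nqu,nqy,nuw,nuy,nuz,nwy,nwz,nyz,quv,quy,quz,qvy,qwz,uvy,uwz,uyz,vwy
∂3: piv[djnq,djuz,djvw,djvy,djwy,dnqu,dnwy,dnwz,dqvy,dqwz,dvwy,nquv,nquy,nuyz,quvy] rk=15  ker:jvwy
∂2c = 0
c vs im∂3: residual ≠ 0 ⇒ not boundary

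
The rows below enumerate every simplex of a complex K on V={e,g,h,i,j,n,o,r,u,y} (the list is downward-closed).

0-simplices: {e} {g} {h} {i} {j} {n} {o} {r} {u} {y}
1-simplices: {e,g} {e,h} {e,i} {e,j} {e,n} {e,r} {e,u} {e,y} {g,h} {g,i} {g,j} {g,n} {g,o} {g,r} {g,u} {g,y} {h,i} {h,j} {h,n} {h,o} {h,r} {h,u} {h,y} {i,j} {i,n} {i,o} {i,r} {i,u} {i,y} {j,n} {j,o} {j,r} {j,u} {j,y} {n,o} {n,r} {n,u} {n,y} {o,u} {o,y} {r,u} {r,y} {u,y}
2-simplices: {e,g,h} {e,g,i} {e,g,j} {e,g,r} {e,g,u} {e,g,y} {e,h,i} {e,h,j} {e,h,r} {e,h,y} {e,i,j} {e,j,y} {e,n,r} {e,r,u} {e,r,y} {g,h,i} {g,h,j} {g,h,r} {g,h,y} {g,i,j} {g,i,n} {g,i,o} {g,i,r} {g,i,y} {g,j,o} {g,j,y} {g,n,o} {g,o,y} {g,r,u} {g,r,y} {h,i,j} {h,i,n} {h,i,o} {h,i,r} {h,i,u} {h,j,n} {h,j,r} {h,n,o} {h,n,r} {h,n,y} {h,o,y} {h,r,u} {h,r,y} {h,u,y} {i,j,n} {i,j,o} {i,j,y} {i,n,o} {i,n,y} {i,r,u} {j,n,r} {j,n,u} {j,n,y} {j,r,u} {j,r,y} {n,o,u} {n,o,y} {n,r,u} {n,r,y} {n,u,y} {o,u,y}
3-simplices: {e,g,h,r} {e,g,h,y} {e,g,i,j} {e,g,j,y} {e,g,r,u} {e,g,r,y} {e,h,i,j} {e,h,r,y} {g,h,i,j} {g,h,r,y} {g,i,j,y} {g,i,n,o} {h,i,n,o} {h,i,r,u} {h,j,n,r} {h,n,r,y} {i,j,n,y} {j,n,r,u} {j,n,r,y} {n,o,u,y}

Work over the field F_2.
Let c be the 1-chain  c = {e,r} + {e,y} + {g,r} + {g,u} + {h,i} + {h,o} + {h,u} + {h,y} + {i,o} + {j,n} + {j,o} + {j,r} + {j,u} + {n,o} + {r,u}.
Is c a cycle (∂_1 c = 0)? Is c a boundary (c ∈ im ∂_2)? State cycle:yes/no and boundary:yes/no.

cycle:yes boundary:yes

n_0=10 n_1=43 n_2=61 n_3=20  [Z2]
∂1: piv[eg,eh,ei,ej,en,er,eu,ey,go] rk=9  ker:gh,gi,gj,gn,gr,gu,gy,hi,hj,hn,ho,hr,hu,hy,ij,in,io,ir,iu,iy,jn,jo,jr,ju,jy,no,nr,nu,ny,ou,oy,ru,ry,uy
∂2: piv[egh,egi,egj,egr,egu,egy,ehi,ehj,ehr,ehy,eij,ejy,enr,eru,ery,gin,gio,gir,giy,gjo,gno,goy,hin,hio,hiu,hjn,hjr,hnr,hny,hru,huy,jnu,jru,nou] rk=34  ker:ghi,ghj,ghr,ghy,gij,gjy,gru,gry,hij,hir,hno,hoy,hry,ijn,ijo,ijy,ino,iny,iru,jnr,jny,jry,noy,nru,nry,nuy,ouy
∂3: piv[eghr,eghy,egij,egjy,egru,egry,ehij,ehry,ghij,gijy,gino,hino,hiru,hjnr,hnry,ijny,jnru,jnry,nouy] rk=19  ker:ghry
∂1c = 0
c vs im∂2: reduces to 0 ⇒ boundary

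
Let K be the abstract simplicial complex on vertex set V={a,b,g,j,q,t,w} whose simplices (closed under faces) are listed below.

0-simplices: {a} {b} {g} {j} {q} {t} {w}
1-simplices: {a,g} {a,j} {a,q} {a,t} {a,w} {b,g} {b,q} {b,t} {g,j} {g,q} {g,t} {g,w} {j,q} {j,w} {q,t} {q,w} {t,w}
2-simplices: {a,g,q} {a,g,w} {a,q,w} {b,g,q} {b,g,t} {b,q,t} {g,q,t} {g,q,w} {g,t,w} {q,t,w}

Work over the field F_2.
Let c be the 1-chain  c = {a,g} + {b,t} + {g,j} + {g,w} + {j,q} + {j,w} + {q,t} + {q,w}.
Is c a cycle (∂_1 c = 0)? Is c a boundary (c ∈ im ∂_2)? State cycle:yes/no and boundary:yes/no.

n_0=7 n_1=17 n_2=10  [Z2]
∂1: piv[ag,aj,aq,at,aw,bg] rk=6  ker:bq,bt,gj,gq,gt,gw,jq,jw,qt,qw,tw
∂2: piv[agq,agw,aqw,bgq,bgt,bqt,gtw] rk=7  ker:gqt,gqw,qtw
∂1c = {a} + {b} + {g} + {j} + {q} + {w}

cycle:no boundary:no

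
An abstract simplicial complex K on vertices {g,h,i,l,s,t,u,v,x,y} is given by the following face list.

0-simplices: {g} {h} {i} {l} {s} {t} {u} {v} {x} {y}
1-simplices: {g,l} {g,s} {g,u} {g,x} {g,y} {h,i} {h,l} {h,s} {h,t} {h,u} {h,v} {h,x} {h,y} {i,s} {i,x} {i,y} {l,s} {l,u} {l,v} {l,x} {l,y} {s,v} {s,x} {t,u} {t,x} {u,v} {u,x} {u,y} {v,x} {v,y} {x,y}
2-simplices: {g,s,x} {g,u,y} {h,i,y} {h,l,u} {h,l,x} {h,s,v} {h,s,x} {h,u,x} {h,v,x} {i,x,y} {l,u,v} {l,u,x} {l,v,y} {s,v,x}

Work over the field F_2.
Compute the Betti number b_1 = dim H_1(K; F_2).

n_0=10 n_1=31 n_2=14  [Z2]
∂1: piv[gl,gs,gu,gx,gy,hi,hl,ht,hv] rk=9  ker:hs,hu,hx,hy,is,ix,iy,ls,lu,lv,lx,ly,sv,sx,tu,tx,uv,ux,uy,vx,vy,xy
∂2: piv[gsx,guy,hiy,hlu,hlx,hsv,hsx,hux,hvx,ixy,luv,lvy] rk=12  ker:lux,svx
b_1=(31−9)−12=10

b_1=10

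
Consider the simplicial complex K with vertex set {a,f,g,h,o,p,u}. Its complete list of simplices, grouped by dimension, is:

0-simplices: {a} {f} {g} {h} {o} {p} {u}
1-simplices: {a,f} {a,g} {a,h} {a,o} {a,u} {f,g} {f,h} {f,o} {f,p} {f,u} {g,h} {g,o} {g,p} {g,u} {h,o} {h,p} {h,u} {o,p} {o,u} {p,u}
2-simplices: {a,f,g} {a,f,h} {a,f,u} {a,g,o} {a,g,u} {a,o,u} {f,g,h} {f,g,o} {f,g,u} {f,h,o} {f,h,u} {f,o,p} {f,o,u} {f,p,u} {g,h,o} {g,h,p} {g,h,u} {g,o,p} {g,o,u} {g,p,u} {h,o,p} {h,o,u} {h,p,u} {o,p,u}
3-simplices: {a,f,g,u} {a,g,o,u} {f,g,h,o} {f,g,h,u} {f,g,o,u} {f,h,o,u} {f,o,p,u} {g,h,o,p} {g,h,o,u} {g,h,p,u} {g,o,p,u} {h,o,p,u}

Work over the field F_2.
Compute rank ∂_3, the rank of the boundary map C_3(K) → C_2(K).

n_0=7 n_1=20 n_2=24 n_3=12  [Z2]
∂1: piv[af,ag,ah,ao,au,fp] rk=6  ker:fg,fh,fo,fu,gh,go,gp,gu,ho,hp,hu,op,ou,pu
∂2: piv[afg,afh,afu,ago,agu,aou,fgh,fgo,fho,fhu,fop,fpu,ghp,gop] rk=14  ker:fgu,fou,gho,ghu,gou,gpu,hop,hou,hpu,opu
∂3: piv[afgu,agou,fgho,fghu,fgou,fhou,fopu,ghop,ghpu,gopu] rk=10  ker:ghou,hopu
rk∂_3=10

rank∂_3=10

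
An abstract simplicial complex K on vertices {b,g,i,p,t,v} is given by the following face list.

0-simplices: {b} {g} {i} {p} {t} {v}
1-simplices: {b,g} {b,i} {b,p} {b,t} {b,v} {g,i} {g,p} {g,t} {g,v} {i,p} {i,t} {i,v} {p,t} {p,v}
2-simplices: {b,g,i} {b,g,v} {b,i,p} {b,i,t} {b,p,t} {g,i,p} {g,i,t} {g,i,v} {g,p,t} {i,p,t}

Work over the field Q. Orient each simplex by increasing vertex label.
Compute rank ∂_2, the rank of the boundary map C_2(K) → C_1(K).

n_0=6 n_1=14 n_2=10  [Q]
∂1: piv[bg,bi,bp,bt,bv] rk=5  ker:gi,gp,gt,gv,ip,it,iv,pt,pv
∂2: piv[bgi,bgv,bip,bit,bpt,gip,git,giv] rk=8  ker:gpt,ipt
rk∂_2=8

rank∂_2=8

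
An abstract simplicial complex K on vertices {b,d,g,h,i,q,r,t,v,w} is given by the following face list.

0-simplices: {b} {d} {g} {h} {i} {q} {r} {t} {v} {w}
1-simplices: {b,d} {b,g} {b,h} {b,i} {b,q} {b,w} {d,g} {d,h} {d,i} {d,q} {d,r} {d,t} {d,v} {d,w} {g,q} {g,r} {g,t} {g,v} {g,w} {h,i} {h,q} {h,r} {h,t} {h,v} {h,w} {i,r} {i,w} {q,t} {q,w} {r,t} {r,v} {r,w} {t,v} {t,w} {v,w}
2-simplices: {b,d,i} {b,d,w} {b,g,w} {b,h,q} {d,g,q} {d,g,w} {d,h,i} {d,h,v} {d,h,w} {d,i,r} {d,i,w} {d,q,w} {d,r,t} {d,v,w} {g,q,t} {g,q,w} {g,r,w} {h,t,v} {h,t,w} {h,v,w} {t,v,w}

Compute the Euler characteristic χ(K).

n_0=10 n_1=35 n_2=21
χ=+10−35+21=-4

χ(K)=-4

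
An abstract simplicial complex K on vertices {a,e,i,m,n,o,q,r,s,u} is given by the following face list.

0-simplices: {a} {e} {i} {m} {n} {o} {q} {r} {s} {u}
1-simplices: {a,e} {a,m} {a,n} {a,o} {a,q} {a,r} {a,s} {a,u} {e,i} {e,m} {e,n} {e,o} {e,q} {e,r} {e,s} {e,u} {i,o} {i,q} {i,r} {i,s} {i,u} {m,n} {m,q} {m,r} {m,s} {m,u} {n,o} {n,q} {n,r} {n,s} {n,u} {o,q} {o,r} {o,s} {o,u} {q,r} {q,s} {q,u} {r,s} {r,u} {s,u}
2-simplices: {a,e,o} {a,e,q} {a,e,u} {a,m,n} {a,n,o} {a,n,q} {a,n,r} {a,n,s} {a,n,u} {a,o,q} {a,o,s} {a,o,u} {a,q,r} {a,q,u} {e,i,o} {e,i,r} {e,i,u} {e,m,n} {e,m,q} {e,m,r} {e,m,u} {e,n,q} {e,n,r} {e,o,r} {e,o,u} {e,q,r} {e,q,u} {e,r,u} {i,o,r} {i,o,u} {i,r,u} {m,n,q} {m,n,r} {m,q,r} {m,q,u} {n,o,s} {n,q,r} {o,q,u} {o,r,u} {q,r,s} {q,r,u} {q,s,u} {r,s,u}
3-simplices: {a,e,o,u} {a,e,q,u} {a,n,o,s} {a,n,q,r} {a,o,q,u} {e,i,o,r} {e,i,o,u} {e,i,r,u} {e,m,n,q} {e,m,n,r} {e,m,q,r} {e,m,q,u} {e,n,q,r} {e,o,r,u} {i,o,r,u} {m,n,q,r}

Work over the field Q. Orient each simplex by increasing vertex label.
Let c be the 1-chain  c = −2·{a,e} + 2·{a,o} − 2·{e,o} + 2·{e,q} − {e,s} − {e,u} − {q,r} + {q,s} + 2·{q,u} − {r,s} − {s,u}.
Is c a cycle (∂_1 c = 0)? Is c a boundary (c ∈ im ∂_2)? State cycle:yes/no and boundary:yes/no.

cycle:yes boundary:no

n_0=10 n_1=41 n_2=43 n_3=16  [Q]
∂1: piv[ae,am,an,ao,aq,ar,as,au,ei] rk=9  ker:em,en,eo,eq,er,es,eu,io,iq,ir,is,iu,mn,mq,mr,ms,mu,no,nq,nr,ns,nu,oq,or,os,ou,qr,qs,qu,rs,ru,su
∂2: piv[aeo,aeq,aeu,amn,ano,anq,anr,ans,anu,aoq,aos,aou,aqr,aqu,eio,eir,eiu,emn,emq,emr,emu,enq,enr,eor,eru,qrs,qsu] rk=27  ker:eou,eqr,equ,ior,iou,iru,mnq,mnr,mqr,mqu,nos,nqr,oqu,oru,qru,rsu
∂3: piv[aeou,aequ,anos,anqr,aoqu,eior,eiou,eiru,emnq,emnr,emqr,emqu,enqr,eoru] rk=14  ker:ioru,mnqr
∂1c = 0
c vs im∂2: residual ≠ 0 ⇒ not boundary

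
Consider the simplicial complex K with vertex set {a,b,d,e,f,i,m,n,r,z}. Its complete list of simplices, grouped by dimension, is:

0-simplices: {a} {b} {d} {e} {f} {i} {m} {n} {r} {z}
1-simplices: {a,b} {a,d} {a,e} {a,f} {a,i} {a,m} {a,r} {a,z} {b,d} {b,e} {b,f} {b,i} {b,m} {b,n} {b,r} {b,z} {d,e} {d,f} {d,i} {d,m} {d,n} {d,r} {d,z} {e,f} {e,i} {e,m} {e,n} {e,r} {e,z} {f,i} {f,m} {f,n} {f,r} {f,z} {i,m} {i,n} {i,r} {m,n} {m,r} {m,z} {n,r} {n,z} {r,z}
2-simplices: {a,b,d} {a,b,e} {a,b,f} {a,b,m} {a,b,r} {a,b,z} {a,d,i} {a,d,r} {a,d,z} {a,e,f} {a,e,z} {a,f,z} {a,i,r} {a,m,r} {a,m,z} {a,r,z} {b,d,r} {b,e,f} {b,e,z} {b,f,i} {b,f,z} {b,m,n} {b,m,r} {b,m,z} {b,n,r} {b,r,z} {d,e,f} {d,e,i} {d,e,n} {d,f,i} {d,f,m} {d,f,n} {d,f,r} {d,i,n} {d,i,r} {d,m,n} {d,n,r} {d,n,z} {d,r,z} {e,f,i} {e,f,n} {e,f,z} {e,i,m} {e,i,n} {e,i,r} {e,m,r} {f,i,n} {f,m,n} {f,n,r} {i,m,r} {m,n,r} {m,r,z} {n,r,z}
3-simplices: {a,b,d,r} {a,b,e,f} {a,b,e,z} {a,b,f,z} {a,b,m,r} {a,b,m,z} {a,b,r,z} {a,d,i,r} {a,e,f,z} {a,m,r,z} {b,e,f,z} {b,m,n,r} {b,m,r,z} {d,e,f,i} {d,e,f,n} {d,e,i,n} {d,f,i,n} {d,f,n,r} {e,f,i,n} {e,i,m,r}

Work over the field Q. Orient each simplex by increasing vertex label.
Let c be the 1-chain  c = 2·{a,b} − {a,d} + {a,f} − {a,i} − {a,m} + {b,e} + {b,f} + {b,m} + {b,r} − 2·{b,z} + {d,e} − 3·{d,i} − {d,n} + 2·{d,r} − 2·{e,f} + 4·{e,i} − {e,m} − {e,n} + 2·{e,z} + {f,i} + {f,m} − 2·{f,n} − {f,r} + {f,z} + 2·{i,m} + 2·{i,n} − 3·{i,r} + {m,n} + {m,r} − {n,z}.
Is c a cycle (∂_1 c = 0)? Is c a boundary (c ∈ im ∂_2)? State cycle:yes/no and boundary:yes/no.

n_0=10 n_1=43 n_2=53 n_3=20  [Q]
∂1: piv[ab,ad,ae,af,ai,am,ar,az,bn] rk=9  ker:bd,be,bf,bi,bm,br,bz,de,df,di,dm,dn,dr,dz,ef,ei,em,en,er,ez,fi,fm,fn,fr,fz,im,in,ir,mn,mr,mz,nr,nz,rz
∂2: piv[abd,abe,abf,abm,abr,abz,adi,adr,adz,aef,aez,afz,air,amr,amz,arz,bfi,bmn,bnr,def,dei,den,dfi,dfm,dfn,dfr,din,dmn,dnr,dnz,eim,eir,emr] rk=33  ker:bdr,bef,bez,bfz,bmr,bmz,brz,dir,drz,efi,efn,efz,ein,fin,fmn,fnr,imr,mnr,mrz,nrz
∂3: piv[abdr,abef,abez,abfz,abmr,abmz,abrz,adir,aefz,amrz,bmnr,defi,defn,dein,dfin,dfnr,eimr] rk=17  ker:befz,bmrz,efin
∂1c = 0
c vs im∂2: reduces to 0 ⇒ boundary

cycle:yes boundary:yes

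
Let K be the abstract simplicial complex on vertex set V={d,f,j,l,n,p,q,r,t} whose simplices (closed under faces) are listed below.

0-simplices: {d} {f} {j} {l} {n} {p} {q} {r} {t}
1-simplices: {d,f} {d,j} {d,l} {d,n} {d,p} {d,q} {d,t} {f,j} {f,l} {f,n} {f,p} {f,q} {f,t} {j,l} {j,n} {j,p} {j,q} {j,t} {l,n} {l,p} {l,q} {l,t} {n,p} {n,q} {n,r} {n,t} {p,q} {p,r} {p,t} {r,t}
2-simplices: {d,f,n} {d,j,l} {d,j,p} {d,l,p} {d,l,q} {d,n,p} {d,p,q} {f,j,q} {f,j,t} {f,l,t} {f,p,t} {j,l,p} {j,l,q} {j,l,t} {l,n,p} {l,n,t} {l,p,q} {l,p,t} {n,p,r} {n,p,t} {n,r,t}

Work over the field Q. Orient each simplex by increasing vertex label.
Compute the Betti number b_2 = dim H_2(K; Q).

b_2=3

n_0=9 n_1=30 n_2=21  [Q]
∂1: piv[df,dj,dl,dn,dp,dq,dt,nr] rk=8  ker:fj,fl,fn,fp,fq,ft,jl,jn,jp,jq,jt,ln,lp,lq,lt,np,nq,nt,pq,pr,pt,rt
∂2: piv[dfn,djl,djp,dlp,dlq,dnp,dpq,fjq,fjt,flt,fpt,jlq,jlt,lnp,lnt,lpt,npr,nrt] rk=18  ker:jlp,lpq,npt
b_2=(21−18)−0=3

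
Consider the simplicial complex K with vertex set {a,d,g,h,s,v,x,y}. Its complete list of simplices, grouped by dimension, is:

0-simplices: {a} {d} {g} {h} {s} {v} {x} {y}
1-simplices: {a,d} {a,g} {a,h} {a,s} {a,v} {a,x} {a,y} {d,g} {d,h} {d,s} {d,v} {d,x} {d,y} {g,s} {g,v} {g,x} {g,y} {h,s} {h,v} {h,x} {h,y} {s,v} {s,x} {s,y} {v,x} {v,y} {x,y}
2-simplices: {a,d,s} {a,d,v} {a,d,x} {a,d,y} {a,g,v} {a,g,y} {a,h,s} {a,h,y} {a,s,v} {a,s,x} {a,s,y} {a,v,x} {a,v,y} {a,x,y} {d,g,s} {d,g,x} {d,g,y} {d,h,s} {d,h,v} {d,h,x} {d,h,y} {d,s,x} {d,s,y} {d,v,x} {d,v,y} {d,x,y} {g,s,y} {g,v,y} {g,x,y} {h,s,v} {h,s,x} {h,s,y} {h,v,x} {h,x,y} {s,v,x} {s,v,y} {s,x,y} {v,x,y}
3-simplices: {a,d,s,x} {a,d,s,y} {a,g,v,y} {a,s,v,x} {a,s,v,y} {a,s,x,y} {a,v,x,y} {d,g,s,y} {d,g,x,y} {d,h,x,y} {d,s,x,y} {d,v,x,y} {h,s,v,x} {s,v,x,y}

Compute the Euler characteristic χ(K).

χ(K)=5

n_0=8 n_1=27 n_2=38 n_3=14
χ=+8−27+38−14=5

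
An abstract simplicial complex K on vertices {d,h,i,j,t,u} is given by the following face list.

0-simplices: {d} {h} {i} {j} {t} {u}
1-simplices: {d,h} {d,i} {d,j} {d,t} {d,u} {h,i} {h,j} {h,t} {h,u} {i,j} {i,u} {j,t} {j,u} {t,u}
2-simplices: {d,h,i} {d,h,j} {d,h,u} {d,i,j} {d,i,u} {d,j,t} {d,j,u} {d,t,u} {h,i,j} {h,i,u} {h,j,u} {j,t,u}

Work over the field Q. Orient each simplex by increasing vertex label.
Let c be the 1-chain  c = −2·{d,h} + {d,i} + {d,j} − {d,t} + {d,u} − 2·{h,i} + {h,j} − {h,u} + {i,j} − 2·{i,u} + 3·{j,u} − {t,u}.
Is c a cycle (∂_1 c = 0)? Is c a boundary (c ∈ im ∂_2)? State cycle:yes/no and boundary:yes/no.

cycle:yes boundary:yes

n_0=6 n_1=14 n_2=12  [Q]
∂1: piv[dh,di,dj,dt,du] rk=5  ker:hi,hj,ht,hu,ij,iu,jt,ju,tu
∂2: piv[dhi,dhj,dhu,dij,diu,djt,dju,dtu] rk=8  ker:hij,hiu,hju,jtu
∂1c = 0
c vs im∂2: reduces to 0 ⇒ boundary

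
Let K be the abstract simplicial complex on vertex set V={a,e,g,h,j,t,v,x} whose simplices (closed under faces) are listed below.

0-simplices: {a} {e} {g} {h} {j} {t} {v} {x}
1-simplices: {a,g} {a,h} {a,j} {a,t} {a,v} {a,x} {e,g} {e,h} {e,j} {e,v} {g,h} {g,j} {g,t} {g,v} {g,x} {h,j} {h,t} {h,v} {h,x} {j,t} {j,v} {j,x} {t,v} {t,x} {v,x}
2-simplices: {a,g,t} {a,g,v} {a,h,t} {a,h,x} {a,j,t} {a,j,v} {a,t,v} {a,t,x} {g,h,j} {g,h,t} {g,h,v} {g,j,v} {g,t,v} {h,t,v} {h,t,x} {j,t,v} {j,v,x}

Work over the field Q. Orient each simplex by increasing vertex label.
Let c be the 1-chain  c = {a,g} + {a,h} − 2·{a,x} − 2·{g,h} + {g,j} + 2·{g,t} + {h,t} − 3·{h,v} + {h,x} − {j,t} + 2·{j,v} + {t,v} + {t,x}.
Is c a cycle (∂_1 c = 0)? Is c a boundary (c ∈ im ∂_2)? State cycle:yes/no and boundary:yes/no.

cycle:yes boundary:yes

n_0=8 n_1=25 n_2=17  [Q]
∂1: piv[ag,ah,aj,at,av,ax,eg] rk=7  ker:eh,ej,ev,gh,gj,gt,gv,gx,hj,ht,hv,hx,jt,jv,jx,tv,tx,vx
∂2: piv[agt,agv,aht,ahx,ajt,ajv,atv,atx,ghj,ght,ghv,gjv,jvx] rk=13  ker:gtv,htv,htx,jtv
∂1c = 0
c vs im∂2: reduces to 0 ⇒ boundary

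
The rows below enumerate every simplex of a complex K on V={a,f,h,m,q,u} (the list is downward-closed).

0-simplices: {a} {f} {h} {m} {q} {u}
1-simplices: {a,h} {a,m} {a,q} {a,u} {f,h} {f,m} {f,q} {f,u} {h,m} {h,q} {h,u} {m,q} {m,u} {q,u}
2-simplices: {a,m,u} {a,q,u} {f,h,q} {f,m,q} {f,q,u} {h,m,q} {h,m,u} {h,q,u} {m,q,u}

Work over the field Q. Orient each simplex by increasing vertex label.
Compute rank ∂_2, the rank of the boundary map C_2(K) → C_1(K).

rank∂_2=8

n_0=6 n_1=14 n_2=9  [Q]
∂1: piv[ah,am,aq,au,fh] rk=5  ker:fm,fq,fu,hm,hq,hu,mq,mu,qu
∂2: piv[amu,aqu,fhq,fmq,fqu,hmq,hmu,hqu] rk=8  ker:mqu
rk∂_2=8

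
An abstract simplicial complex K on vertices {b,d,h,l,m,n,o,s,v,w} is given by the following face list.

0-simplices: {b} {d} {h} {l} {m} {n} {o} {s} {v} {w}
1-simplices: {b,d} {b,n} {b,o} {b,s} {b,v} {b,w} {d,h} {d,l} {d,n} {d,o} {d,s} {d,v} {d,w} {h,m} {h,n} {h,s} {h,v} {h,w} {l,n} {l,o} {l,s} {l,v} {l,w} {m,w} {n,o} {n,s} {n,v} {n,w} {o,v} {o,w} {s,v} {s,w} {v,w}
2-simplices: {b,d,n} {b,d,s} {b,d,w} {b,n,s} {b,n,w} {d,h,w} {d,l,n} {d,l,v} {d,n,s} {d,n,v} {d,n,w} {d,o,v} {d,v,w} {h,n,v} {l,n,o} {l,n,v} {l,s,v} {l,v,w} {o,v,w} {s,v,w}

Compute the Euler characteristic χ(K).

n_0=10 n_1=33 n_2=20
χ=+10−33+20=-3

χ(K)=-3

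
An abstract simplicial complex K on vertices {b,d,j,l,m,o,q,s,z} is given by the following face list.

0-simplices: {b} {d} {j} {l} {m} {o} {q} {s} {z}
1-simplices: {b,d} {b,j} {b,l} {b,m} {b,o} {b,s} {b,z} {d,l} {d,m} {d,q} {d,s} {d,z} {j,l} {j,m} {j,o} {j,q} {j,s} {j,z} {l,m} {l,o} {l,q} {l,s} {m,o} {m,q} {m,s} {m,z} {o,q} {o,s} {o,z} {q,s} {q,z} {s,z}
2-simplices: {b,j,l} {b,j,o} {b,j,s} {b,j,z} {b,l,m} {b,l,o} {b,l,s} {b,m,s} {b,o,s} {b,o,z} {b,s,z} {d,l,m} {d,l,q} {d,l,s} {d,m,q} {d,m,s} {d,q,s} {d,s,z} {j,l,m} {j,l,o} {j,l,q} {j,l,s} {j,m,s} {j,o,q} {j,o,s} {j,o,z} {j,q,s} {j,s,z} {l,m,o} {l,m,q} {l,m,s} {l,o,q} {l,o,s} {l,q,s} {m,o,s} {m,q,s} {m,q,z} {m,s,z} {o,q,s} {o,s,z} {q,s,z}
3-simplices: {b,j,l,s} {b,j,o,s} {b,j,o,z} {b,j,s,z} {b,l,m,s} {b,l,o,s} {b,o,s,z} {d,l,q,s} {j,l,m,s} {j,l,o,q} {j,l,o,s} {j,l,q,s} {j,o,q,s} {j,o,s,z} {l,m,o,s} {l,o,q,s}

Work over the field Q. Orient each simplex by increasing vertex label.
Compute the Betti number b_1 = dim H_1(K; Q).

b_1=1

n_0=9 n_1=32 n_2=41 n_3=16  [Q]
∂1: piv[bd,bj,bl,bm,bo,bs,bz,dq] rk=8  ker:dl,dm,ds,dz,jl,jm,jo,jq,js,jz,lm,lo,lq,ls,mo,mq,ms,mz,oq,os,oz,qs,qz,sz
∂2: piv[bjl,bjo,bjs,bjz,blm,blo,bls,bms,bos,boz,bsz,dlm,dlq,dls,dmq,dqs,dsz,jlm,jlq,joq,lmo,mqz,msz] rk=23  ker:dms,jlo,jls,jms,jos,joz,jqs,jsz,lmq,lms,loq,los,lqs,mos,mqs,oqs,osz,qsz
∂3: piv[bjls,bjos,bjoz,bjsz,blms,blos,bosz,dlqs,jlms,jloq,jlos,jlqs,joqs,lmos] rk=14  ker:josz,loqs
b_1=(32−8)−23=1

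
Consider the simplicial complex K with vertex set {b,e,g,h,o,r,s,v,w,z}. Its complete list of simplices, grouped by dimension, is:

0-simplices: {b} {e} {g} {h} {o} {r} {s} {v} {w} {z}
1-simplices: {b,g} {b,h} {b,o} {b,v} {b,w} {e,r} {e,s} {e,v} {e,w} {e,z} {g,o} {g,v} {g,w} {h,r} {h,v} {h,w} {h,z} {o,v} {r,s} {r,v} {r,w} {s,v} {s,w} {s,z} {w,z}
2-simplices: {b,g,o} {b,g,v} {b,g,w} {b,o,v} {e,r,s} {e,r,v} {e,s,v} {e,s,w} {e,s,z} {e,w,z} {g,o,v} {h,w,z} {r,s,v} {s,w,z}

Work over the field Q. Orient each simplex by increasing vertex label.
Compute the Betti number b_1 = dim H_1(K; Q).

b_1=5

n_0=10 n_1=25 n_2=14  [Q]
∂1: piv[bg,bh,bo,bv,bw,er,es,ev,ez] rk=9  ker:ew,go,gv,gw,hr,hv,hw,hz,ov,rs,rv,rw,sv,sw,sz,wz
∂2: piv[bgo,bgv,bgw,bov,ers,erv,esv,esw,esz,ewz,hwz] rk=11  ker:gov,rsv,swz
b_1=(25−9)−11=5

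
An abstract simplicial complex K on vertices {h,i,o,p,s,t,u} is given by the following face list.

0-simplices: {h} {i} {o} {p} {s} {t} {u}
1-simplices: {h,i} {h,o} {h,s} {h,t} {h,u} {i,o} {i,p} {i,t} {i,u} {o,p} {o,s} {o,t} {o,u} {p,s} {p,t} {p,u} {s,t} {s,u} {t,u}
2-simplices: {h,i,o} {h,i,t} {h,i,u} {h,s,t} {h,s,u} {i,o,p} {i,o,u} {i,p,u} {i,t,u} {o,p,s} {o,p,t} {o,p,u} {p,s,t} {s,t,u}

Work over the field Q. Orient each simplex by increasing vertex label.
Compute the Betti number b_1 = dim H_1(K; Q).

n_0=7 n_1=19 n_2=14  [Q]
∂1: piv[hi,ho,hs,ht,hu,ip] rk=6  ker:io,it,iu,op,os,ot,ou,ps,pt,pu,st,su,tu
∂2: piv[hio,hit,hiu,hst,hsu,iop,iou,ipu,itu,ops,opt,pst] rk=12  ker:opu,stu
b_1=(19−6)−12=1

b_1=1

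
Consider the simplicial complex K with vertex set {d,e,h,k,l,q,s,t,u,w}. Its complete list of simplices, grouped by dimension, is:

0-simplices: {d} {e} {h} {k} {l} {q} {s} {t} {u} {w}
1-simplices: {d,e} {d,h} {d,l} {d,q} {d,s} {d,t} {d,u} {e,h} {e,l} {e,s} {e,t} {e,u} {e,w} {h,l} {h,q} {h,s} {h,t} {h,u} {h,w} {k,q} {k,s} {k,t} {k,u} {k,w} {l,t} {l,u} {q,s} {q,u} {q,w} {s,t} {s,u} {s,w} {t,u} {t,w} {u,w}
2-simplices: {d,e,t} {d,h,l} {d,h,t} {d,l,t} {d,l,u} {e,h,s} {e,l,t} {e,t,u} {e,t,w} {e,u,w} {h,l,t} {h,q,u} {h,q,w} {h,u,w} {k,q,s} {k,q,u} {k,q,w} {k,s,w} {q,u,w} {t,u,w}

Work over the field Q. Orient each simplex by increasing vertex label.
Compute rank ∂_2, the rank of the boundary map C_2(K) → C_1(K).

rank∂_2=17

n_0=10 n_1=35 n_2=20  [Q]
∂1: piv[de,dh,dl,dq,ds,dt,du,ew,kq] rk=9  ker:eh,el,es,et,eu,hl,hq,hs,ht,hu,hw,ks,kt,ku,kw,lt,lu,qs,qu,qw,st,su,sw,tu,tw,uw
∂2: piv[det,dhl,dht,dlt,dlu,ehs,elt,etu,etw,euw,hqu,hqw,huw,kqs,kqu,kqw,ksw] rk=17  ker:hlt,quw,tuw
rk∂_2=17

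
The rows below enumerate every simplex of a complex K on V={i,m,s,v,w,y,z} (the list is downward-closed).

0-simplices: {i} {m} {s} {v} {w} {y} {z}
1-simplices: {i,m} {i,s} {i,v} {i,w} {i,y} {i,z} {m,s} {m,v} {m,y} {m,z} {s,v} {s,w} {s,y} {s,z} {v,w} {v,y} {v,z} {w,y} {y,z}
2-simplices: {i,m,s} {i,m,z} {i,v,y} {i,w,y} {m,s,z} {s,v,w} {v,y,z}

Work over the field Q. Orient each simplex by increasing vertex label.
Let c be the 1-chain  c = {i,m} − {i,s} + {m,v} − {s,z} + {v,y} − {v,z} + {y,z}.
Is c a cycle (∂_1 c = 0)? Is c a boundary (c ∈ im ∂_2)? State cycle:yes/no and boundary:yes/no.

n_0=7 n_1=19 n_2=7  [Q]
∂1: piv[im,is,iv,iw,iy,iz] rk=6  ker:ms,mv,my,mz,sv,sw,sy,sz,vw,vy,vz,wy,yz
∂2: piv[ims,imz,ivy,iwy,msz,svw,vyz] rk=7
∂1c = {v} − {z}

cycle:no boundary:no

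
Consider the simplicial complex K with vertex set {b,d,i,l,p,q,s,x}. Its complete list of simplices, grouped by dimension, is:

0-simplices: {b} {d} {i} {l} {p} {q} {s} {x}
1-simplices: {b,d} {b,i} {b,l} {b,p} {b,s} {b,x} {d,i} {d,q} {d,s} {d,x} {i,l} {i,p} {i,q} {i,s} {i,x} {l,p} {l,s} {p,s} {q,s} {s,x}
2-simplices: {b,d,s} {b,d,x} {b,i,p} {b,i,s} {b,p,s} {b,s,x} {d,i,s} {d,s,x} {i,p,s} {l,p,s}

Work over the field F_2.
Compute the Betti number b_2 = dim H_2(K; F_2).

n_0=8 n_1=20 n_2=10  [Z2]
∂1: piv[bd,bi,bl,bp,bs,bx,dq] rk=7  ker:di,ds,dx,il,ip,iq,is,ix,lp,ls,ps,qs,sx
∂2: piv[bds,bdx,bip,bis,bps,bsx,dis,lps] rk=8  ker:dsx,ips
b_2=(10−8)−0=2

b_2=2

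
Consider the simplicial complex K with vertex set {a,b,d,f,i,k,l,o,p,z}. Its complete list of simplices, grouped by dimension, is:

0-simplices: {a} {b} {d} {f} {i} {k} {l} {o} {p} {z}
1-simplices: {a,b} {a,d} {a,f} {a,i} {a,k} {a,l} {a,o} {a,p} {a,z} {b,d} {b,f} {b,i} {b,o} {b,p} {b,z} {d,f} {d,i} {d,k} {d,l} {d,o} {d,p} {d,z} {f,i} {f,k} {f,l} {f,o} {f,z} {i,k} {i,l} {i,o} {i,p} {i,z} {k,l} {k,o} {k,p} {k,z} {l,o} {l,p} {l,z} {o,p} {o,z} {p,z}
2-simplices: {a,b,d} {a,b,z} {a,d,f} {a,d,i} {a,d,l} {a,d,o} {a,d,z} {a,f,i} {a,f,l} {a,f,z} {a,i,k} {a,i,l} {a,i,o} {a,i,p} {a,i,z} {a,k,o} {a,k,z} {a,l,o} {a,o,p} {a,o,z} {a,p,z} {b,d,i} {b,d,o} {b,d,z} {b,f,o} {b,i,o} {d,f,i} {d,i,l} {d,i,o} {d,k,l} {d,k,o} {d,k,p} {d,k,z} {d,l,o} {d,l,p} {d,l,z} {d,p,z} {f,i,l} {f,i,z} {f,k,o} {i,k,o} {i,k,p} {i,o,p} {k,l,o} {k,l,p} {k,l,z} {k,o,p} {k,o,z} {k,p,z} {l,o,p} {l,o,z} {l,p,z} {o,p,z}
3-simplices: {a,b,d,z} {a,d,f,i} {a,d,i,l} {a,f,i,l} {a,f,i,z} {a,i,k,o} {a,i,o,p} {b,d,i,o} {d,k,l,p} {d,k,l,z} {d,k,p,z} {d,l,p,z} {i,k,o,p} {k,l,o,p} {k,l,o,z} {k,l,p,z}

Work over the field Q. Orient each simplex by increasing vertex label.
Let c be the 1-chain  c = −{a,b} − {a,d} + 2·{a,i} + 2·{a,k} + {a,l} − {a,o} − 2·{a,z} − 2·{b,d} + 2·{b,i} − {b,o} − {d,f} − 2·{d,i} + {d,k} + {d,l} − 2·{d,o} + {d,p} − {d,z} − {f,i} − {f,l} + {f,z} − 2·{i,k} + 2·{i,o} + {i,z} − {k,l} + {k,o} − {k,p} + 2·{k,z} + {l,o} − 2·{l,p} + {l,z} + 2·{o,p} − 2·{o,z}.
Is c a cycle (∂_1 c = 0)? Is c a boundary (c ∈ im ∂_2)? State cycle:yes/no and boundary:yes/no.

n_0=10 n_1=42 n_2=53 n_3=16  [Q]
∂1: piv[ab,ad,af,ai,ak,al,ao,ap,az] rk=9  ker:bd,bf,bi,bo,bp,bz,df,di,dk,dl,do,dp,dz,fi,fk,fl,fo,fz,ik,il,io,ip,iz,kl,ko,kp,kz,lo,lp,lz,op,oz,pz
∂2: piv[abd,abz,adf,adi,adl,ado,adz,afi,afl,afz,aik,ail,aio,aip,aiz,ako,akz,alo,aop,aoz,apz,bdi,bdo,bfo,dkl,dko,dkp,dlp,dlz,dpz,fko] rk=31  ker:bdz,bio,dfi,dil,dio,dkz,dlo,fil,fiz,iko,ikp,iop,klo,klp,klz,kop,koz,kpz,lop,loz,lpz,opz
∂3: piv[abdz,adfi,adil,afil,afiz,aiko,aiop,bdio,dklp,dklz,dkpz,dlpz,ikop,klop,kloz] rk=15  ker:klpz
∂1c = 0
c vs im∂2: reduces to 0 ⇒ boundary

cycle:yes boundary:yes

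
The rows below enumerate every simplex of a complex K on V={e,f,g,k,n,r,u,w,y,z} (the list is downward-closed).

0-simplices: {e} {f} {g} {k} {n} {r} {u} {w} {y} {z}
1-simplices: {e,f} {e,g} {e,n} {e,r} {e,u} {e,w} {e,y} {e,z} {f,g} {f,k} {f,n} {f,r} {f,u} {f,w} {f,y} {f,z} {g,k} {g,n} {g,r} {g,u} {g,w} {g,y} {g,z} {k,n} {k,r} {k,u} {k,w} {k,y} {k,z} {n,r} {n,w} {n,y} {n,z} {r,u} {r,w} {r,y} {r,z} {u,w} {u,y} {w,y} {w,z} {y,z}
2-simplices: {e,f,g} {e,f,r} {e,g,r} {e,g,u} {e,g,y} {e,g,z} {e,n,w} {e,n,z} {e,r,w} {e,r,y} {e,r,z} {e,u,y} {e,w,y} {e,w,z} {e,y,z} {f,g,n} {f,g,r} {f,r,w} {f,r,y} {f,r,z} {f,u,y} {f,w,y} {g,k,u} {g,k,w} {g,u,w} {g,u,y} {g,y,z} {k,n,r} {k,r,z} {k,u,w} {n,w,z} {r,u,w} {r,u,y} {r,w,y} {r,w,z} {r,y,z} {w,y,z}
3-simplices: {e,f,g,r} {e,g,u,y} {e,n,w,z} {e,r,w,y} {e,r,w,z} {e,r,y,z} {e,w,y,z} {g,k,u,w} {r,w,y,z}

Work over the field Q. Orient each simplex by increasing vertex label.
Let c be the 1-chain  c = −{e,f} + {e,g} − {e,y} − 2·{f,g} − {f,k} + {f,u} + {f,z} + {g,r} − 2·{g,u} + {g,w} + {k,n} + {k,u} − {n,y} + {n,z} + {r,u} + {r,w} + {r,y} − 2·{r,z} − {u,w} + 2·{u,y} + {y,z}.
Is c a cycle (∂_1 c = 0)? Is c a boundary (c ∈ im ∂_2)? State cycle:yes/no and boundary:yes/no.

cycle:no boundary:no

n_0=10 n_1=42 n_2=37 n_3=9  [Q]
∂1: piv[ef,eg,en,er,eu,ew,ey,ez,fk] rk=9  ker:fg,fn,fr,fu,fw,fy,fz,gk,gn,gr,gu,gw,gy,gz,kn,kr,ku,kw,ky,kz,nr,nw,ny,nz,ru,rw,ry,rz,uw,uy,wy,wz,yz
∂2: piv[efg,efr,egr,egu,egy,egz,enw,enz,erw,ery,erz,euy,ewy,ewz,eyz,fgn,frw,fry,frz,fuy,gku,gkw,guw,knr,krz,ruw,ruy] rk=27  ker:fgr,fwy,guy,gyz,kuw,nwz,rwy,rwz,ryz,wyz
∂3: piv[efgr,eguy,enwz,erwy,erwz,eryz,ewyz,gkuw] rk=8  ker:rwyz
∂1c = {e} − {g} − 3·{k} + {n} + {w} + {z}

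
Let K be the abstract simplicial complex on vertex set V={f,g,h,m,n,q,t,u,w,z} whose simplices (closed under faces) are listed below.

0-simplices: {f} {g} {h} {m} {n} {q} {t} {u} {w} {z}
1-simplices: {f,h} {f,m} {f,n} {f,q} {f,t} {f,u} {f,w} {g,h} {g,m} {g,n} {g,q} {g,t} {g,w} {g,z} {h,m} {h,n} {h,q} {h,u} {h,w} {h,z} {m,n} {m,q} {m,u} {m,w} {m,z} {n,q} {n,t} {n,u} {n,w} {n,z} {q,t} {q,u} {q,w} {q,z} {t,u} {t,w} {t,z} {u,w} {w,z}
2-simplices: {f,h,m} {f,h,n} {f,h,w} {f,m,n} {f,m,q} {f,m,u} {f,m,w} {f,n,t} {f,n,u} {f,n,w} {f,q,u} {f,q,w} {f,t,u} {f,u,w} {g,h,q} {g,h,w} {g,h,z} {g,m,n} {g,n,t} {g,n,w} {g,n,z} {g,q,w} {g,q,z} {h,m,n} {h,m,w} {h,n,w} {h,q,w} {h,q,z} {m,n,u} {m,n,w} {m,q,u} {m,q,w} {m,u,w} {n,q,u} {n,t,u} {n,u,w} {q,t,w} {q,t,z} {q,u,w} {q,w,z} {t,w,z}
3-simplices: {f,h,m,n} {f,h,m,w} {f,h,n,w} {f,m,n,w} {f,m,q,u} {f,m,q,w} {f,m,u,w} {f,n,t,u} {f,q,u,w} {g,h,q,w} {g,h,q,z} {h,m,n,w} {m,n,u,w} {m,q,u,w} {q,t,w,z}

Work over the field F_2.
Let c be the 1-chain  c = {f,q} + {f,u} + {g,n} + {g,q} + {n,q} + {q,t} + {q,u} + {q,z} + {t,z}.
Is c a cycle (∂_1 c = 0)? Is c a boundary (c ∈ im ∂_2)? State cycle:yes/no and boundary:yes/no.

cycle:yes boundary:yes

n_0=10 n_1=39 n_2=41 n_3=15  [Z2]
∂1: piv[fh,fm,fn,fq,ft,fu,fw,gh,gz] rk=9  ker:gm,gn,gq,gt,gw,hm,hn,hq,hu,hw,hz,mn,mq,mu,mw,mz,nq,nt,nu,nw,nz,qt,qu,qw,qz,tu,tw,tz,uw,wz
∂2: piv[fhm,fhn,fhw,fmn,fmq,fmu,fmw,fnt,fnu,fnw,fqu,fqw,ftu,fuw,ghq,ghw,ghz,gmn,gnt,gnw,gnz,gqw,gqz,nqu,qtw,qtz,qwz] rk=27  ker:hmn,hmw,hnw,hqw,hqz,mnu,mnw,mqu,mqw,muw,ntu,nuw,quw,twz
∂3: piv[fhmn,fhmw,fhnw,fmnw,fmqu,fmqw,fmuw,fntu,fquw,ghqw,ghqz,mnuw,qtwz] rk=13  ker:hmnw,mquw
∂1c = 0
c vs im∂2: reduces to 0 ⇒ boundary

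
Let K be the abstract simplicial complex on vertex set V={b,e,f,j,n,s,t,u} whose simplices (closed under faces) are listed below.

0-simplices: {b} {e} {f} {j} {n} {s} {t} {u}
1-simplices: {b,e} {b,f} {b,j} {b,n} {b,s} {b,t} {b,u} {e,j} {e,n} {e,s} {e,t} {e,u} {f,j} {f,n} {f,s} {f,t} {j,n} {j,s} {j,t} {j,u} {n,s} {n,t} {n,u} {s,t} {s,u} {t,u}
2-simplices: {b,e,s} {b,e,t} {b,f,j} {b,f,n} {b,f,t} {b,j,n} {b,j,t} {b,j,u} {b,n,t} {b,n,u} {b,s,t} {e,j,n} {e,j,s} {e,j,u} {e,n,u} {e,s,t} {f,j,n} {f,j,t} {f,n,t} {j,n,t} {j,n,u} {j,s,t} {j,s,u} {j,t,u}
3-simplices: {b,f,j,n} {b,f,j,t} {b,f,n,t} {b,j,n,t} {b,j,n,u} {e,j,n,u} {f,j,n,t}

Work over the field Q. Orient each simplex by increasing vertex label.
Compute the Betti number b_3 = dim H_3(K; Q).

b_3=1

n_0=8 n_1=26 n_2=24 n_3=7  [Q]
∂1: piv[be,bf,bj,bn,bs,bt,bu] rk=7  ker:ej,en,es,et,eu,fj,fn,fs,ft,jn,js,jt,ju,ns,nt,nu,st,su,tu
∂2: piv[bes,bet,bfj,bfn,bft,bjn,bjt,bju,bnt,bnu,bst,ejn,ejs,eju,jst,jsu,jtu] rk=17  ker:enu,est,fjn,fjt,fnt,jnt,jnu
∂3: piv[bfjn,bfjt,bfnt,bjnt,bjnu,ejnu] rk=6  ker:fjnt
b_3=(7−6)−0=1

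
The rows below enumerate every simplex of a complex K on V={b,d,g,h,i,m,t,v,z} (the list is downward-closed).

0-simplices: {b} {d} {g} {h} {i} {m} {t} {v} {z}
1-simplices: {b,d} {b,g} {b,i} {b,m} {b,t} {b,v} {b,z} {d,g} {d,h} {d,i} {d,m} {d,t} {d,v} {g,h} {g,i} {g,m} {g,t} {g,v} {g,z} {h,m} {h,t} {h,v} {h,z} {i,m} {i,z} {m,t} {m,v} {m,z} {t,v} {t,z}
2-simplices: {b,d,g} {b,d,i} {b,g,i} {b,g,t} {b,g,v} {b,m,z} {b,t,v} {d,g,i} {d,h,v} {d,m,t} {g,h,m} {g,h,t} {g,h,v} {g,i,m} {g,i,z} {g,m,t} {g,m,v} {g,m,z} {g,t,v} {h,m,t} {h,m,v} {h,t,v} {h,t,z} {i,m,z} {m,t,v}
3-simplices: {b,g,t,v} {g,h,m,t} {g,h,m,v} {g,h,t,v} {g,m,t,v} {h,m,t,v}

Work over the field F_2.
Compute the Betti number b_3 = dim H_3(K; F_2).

n_0=9 n_1=30 n_2=25 n_3=6  [Z2]
∂1: piv[bd,bg,bi,bm,bt,bv,bz,dh] rk=8  ker:dg,di,dm,dt,dv,gh,gi,gm,gt,gv,gz,hm,ht,hv,hz,im,iz,mt,mv,mz,tv,tz
∂2: piv[bdg,bdi,bgi,bgt,bgv,bmz,btv,dhv,dmt,ghm,ght,ghv,gim,giz,gmt,gmv,gmz,htz] rk=18  ker:dgi,gtv,hmt,hmv,htv,imz,mtv
∂3: piv[bgtv,ghmt,ghmv,ghtv,gmtv] rk=5  ker:hmtv
b_3=(6−5)−0=1

b_3=1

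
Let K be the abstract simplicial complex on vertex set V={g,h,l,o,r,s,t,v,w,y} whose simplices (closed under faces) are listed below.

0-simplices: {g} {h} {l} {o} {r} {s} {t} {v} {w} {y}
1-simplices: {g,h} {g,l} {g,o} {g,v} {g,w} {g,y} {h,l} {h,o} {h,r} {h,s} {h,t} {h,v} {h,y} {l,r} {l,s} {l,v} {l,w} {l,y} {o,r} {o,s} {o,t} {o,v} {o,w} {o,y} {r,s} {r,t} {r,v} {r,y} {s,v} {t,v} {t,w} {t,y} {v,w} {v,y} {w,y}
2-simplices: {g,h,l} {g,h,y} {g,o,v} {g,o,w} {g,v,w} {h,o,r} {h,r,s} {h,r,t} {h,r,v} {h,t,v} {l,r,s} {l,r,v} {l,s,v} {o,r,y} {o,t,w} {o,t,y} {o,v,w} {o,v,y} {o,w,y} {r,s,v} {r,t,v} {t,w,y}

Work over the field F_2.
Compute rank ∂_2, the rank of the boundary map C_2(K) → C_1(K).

n_0=10 n_1=35 n_2=22  [Z2]
∂1: piv[gh,gl,go,gv,gw,gy,hr,hs,ht] rk=9  ker:hl,ho,hv,hy,lr,ls,lv,lw,ly,or,os,ot,ov,ow,oy,rs,rt,rv,ry,sv,tv,tw,ty,vw,vy,wy
∂2: piv[ghl,ghy,gov,gow,gvw,hor,hrs,hrt,hrv,htv,lrs,lrv,lsv,ory,otw,oty,ovy,owy] rk=18  ker:ovw,rsv,rtv,twy
rk∂_2=18

rank∂_2=18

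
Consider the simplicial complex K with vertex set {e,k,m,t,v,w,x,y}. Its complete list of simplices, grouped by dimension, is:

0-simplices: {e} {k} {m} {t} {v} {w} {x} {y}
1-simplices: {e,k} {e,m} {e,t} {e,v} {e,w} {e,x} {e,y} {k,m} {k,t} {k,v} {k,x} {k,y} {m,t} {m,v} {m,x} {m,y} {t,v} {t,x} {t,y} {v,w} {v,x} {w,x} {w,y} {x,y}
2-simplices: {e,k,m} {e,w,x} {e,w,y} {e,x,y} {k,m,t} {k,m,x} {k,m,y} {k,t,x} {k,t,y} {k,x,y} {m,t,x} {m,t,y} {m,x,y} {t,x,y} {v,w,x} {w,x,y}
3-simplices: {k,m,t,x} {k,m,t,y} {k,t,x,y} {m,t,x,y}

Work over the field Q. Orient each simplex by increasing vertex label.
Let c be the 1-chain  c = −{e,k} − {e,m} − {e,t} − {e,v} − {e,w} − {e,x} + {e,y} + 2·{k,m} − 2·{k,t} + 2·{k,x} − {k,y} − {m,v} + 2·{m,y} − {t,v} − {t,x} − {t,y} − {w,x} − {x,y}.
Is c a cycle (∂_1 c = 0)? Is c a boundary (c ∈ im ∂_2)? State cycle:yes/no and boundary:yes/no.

n_0=8 n_1=24 n_2=16 n_3=4  [Q]
∂1: piv[ek,em,et,ev,ew,ex,ey] rk=7  ker:km,kt,kv,kx,ky,mt,mv,mx,my,tv,tx,ty,vw,vx,wx,wy,xy
∂2: piv[ekm,ewx,ewy,exy,kmt,kmx,kmy,ktx,kty,kxy,vwx] rk=11  ker:mtx,mty,mxy,txy,wxy
∂3: piv[kmtx,kmty,ktxy,mtxy] rk=4
∂1c = 5·{e} − 2·{k} − 3·{v}

cycle:no boundary:no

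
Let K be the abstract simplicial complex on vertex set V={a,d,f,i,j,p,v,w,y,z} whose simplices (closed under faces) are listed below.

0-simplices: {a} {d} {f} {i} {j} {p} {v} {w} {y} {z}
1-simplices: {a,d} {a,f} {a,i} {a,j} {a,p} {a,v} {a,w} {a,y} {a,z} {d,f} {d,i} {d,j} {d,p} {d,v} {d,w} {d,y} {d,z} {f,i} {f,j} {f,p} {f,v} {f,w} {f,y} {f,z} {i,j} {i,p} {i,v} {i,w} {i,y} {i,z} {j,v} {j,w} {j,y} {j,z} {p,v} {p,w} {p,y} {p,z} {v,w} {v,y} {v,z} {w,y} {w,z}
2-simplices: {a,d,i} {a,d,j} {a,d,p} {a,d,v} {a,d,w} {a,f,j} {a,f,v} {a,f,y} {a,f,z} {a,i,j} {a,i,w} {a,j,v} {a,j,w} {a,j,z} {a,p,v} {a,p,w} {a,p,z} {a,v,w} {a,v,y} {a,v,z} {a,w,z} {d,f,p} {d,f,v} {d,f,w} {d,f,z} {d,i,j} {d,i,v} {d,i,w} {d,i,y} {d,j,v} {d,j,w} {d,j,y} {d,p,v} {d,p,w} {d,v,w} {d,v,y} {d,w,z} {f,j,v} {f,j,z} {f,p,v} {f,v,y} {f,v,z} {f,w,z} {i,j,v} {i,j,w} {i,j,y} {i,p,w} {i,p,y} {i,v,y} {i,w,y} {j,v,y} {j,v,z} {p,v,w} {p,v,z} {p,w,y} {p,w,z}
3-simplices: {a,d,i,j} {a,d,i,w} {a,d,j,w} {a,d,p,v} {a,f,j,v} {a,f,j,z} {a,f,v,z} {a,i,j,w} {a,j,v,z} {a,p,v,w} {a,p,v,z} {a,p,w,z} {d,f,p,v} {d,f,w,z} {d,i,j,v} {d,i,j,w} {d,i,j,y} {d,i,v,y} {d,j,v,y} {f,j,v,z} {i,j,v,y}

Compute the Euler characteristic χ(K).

χ(K)=2

n_0=10 n_1=43 n_2=56 n_3=21
χ=+10−43+56−21=2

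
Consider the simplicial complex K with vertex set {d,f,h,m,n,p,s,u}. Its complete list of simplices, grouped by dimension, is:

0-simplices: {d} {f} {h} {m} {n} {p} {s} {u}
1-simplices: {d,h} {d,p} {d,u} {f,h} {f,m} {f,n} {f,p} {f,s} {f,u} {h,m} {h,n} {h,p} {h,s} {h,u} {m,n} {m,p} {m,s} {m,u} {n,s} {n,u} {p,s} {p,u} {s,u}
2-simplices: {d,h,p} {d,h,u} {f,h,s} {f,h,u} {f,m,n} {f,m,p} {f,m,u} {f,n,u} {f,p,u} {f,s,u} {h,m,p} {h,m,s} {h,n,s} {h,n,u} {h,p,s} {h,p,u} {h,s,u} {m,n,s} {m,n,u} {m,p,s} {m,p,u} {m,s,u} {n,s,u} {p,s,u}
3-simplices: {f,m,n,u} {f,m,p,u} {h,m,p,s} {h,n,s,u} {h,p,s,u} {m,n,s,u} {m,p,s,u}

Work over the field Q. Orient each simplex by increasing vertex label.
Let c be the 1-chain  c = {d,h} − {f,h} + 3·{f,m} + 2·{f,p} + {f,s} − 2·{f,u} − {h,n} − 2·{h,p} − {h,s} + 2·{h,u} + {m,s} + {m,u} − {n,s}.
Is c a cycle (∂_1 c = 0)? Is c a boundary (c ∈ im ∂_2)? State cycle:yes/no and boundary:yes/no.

cycle:no boundary:no

n_0=8 n_1=23 n_2=24 n_3=7  [Q]
∂1: piv[dh,dp,du,fh,fm,fn,fs] rk=7  ker:fp,fu,hm,hn,hp,hs,hu,mn,mp,ms,mu,ns,nu,ps,pu,su
∂2: piv[dhp,dhu,fhs,fhu,fmn,fmp,fmu,fnu,fpu,fsu,hmp,hms,hns,hnu,hps,hpu] rk=16  ker:hsu,mns,mnu,mps,mpu,msu,nsu,psu
∂3: piv[fmnu,fmpu,hmps,hnsu,hpsu,mnsu,mpsu] rk=7
∂1c = −{d} − 3·{f} + 2·{h} + {m} + {u}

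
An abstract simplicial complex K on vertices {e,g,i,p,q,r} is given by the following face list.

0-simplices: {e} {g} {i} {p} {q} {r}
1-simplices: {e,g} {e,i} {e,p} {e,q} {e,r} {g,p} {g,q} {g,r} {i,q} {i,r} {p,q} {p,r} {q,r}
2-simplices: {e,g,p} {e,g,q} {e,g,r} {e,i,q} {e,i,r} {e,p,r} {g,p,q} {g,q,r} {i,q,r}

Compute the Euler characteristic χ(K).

n_0=6 n_1=13 n_2=9
χ=+6−13+9=2

χ(K)=2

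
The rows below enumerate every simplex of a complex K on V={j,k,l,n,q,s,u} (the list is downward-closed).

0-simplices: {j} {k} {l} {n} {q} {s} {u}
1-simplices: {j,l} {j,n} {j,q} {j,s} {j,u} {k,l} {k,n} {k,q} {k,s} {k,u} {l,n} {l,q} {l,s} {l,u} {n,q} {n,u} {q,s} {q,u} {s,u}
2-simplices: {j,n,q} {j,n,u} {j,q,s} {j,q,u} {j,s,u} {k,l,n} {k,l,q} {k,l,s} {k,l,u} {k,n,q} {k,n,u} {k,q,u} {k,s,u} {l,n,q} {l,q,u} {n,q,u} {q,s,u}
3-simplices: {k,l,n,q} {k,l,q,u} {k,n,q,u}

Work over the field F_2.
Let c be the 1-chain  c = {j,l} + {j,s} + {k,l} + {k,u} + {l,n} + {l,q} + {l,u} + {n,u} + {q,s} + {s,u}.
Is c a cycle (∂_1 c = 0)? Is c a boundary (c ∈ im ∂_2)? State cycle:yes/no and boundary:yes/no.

cycle:no boundary:no

n_0=7 n_1=19 n_2=17 n_3=3  [Z2]
∂1: piv[jl,jn,jq,js,ju,kl] rk=6  ker:kn,kq,ks,ku,ln,lq,ls,lu,nq,nu,qs,qu,su
∂2: piv[jnq,jnu,jqs,jqu,jsu,kln,klq,kls,klu,knq,knu,ksu] rk=12  ker:kqu,lnq,lqu,nqu,qsu
∂3: piv[klnq,klqu,knqu] rk=3
∂1c = {l} + {s}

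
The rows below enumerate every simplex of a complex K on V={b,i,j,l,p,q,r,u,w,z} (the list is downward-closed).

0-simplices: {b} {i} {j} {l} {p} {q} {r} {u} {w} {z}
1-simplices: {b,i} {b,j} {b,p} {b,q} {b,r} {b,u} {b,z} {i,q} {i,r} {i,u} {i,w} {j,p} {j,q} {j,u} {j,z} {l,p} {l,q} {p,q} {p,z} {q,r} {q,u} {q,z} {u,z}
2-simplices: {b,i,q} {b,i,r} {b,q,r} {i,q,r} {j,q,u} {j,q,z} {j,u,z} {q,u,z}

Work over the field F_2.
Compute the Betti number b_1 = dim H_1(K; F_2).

n_0=10 n_1=23 n_2=8  [Z2]
∂1: piv[bi,bj,bp,bq,br,bu,bz,iw,lp] rk=9  ker:iq,ir,iu,jp,jq,ju,jz,lq,pq,pz,qr,qu,qz,uz
∂2: piv[biq,bir,bqr,jqu,jqz,juz] rk=6  ker:iqr,quz
b_1=(23−9)−6=8

b_1=8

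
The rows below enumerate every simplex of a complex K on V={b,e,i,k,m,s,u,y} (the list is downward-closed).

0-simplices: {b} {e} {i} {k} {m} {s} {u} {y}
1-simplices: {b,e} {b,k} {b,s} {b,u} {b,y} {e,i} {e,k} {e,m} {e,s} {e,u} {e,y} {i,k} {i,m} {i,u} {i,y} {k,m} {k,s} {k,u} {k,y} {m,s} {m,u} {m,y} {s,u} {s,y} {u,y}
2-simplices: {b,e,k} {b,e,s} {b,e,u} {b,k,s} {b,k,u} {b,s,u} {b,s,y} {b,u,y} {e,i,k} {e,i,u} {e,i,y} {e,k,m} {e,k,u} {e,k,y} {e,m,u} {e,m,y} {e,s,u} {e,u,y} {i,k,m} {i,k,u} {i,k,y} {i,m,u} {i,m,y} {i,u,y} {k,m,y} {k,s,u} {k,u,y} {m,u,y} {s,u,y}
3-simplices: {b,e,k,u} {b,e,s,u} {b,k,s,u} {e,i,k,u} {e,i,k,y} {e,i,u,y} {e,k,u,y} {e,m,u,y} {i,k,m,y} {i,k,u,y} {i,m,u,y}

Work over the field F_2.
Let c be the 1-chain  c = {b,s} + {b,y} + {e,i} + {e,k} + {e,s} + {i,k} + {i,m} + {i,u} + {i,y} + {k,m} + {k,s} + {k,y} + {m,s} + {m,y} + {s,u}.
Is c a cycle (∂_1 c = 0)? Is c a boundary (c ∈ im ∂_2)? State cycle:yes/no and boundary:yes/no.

n_0=8 n_1=25 n_2=29 n_3=11  [Z2]
∂1: piv[be,bk,bs,bu,by,ei,em] rk=7  ker:ek,es,eu,ey,ik,im,iu,iy,km,ks,ku,ky,ms,mu,my,su,sy,uy
∂2: piv[bek,bes,beu,bks,bku,bsu,bsy,buy,eik,eiu,eiy,ekm,eky,emu,emy,euy,ikm] rk=17  ker:eku,esu,iku,iky,imu,imy,iuy,kmy,ksu,kuy,muy,suy
∂3: piv[beku,besu,bksu,eiku,eiky,eiuy,ekuy,emuy,ikmy,imuy] rk=10  ker:ikuy
∂1c = {e} + {i} + {k} + {s}

cycle:no boundary:no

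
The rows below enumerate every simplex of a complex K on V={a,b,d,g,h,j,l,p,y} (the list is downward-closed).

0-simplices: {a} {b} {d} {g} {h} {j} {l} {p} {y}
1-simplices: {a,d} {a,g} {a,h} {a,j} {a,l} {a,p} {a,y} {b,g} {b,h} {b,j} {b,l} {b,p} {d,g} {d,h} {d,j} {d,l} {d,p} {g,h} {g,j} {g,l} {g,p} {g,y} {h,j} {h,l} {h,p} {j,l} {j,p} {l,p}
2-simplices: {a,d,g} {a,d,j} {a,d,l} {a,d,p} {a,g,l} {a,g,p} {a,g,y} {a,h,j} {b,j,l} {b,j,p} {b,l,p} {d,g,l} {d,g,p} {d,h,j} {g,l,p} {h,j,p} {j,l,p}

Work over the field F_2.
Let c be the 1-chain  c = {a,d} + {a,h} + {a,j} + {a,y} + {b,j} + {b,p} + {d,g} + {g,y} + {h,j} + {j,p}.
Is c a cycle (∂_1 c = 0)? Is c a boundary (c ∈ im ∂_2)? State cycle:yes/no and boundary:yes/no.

n_0=9 n_1=28 n_2=17  [Z2]
∂1: piv[ad,ag,ah,aj,al,ap,ay,bg] rk=8  ker:bh,bj,bl,bp,dg,dh,dj,dl,dp,gh,gj,gl,gp,gy,hj,hl,hp,jl,jp,lp
∂2: piv[adg,adj,adl,adp,agl,agp,agy,ahj,bjl,bjp,blp,dhj,glp,hjp] rk=14  ker:dgl,dgp,jlp
∂1c = 0
c vs im∂2: reduces to 0 ⇒ boundary

cycle:yes boundary:yes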